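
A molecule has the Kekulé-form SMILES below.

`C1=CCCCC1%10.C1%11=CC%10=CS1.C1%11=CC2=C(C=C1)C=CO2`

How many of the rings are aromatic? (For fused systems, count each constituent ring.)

The SMILES encodes a six-membered carbon ring with one C=C double bond; a five-membered ring of four carbons and one sulfur, with two C=C double bonds; a six-membered carbon ring with three alternating C=C double bonds, fused to a five-membered ring containing one oxygen and two C=C double bonds.
The 6-membered ring has four sp³ carbons, so it is not fully conjugated — not aromatic (cyclohexene).
The 5-membered ring with one sulfur is planar and fully conjugated; 2 ring double bonds (4 π electrons) plus a heteroatom lone pair (2) give 6 π electrons. 6 = 4(1)+2, so it is aromatic (thiophene).
The fused 6/5-membered bicyclic (with one oxygen) is a single π system with 9 sp² atoms and 10 π electrons from ring double bonds plus a heteroatom lone pair. 10 = 4(2)+2, so the system is aromatic and both rings count as aromatic (benzofuran).
3 of the 4 rings are aromatic. Total: 3.

3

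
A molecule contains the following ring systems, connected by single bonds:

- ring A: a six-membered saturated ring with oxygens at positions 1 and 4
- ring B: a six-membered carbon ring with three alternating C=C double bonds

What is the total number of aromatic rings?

Ring A has only sp³ atoms, so it is not fully conjugated — not aromatic (1,4-dioxane).
Ring B is planar and fully conjugated; 3 ring double bonds give 6 π electrons. Since 6 = 4n+2 (n=1), ring B is aromatic (benzene).
Aromatic: B. Total: 1.

1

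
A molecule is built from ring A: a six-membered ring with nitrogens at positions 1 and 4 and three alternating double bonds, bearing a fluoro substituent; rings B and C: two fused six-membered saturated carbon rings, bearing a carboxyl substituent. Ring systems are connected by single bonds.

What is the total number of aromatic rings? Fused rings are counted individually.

1

Ring A has a continuous p-orbital overlap around the ring; 3 ring double bonds give 6 π electrons. That satisfies 4n+2 with n=1, so ring A is aromatic (pyrazine).
Ring B has only sp³ atoms, so it is not fully conjugated — not aromatic (cyclohexane ring).
Ring C has only sp³ atoms, so it is not fully conjugated — not aromatic (cyclohexane ring).
Aromatic: A. Total: 1.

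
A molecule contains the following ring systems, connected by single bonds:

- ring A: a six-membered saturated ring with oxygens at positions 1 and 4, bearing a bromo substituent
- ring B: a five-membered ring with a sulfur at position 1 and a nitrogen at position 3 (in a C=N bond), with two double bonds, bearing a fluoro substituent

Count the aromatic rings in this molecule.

Ring A has only sp³ atoms, so it is not fully conjugated — not aromatic (1,4-dioxane).
Ring B is fully conjugated (every ring atom contributes a p orbital); 2 ring double bonds (4 π electrons) plus a heteroatom lone pair (2) give 6 π electrons. Since 6 = 4n+2 (n=1), ring B is aromatic (thiazole).
Aromatic: B. Total: 1.

1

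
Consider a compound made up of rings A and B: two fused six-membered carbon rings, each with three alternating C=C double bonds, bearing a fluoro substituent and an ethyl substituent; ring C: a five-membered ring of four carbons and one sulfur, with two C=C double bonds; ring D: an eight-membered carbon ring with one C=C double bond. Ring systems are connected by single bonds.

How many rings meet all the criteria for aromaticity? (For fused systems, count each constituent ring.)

Rings A and B form a fused bicyclic system with 10 sp² atoms and 10 π electrons from ring double bonds. 10 = 4(2)+2, so the system is aromatic and both rings count as aromatic (naphthalene).
Ring C is fully conjugated (every ring atom contributes a p orbital); 2 ring double bonds (4 π electrons) plus a heteroatom lone pair (2) give 6 π electrons. Since 6 = 4n+2 (n=1), ring C is aromatic (thiophene).
Ring D has six sp³ carbons, so it is not fully conjugated — not aromatic (cyclooctene).
Aromatic: A, B, C. Total: 3.

3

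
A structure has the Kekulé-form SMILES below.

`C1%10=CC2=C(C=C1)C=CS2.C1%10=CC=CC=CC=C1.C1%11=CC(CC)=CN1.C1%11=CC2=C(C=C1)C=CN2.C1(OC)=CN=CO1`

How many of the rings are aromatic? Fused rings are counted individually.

The SMILES encodes a six-membered carbon ring with three alternating C=C double bonds, fused to a five-membered ring containing one sulfur and two C=C double bonds; an eight-membered carbon ring with four alternating C=C double bonds; a five-membered ring of four carbons and one nitrogen bearing a hydrogen, with two C=C double bonds; a six-membered carbon ring with three alternating C=C double bonds, fused to a five-membered ring containing one N–H nitrogen and two C=C double bonds; a five-membered ring with an oxygen at position 1 and a nitrogen at position 3 (in a C=N bond), with two double bonds.
The fused 6/5-membered bicyclic (with one sulfur) is a single π system with 9 sp² atoms and 10 π electrons from ring double bonds plus a heteroatom lone pair. 10 = 4(2)+2, so the system is aromatic and both rings count as aromatic (benzothiophene).
The 8-membered ring has only sp² ring atoms; a planar conformation would have a fully conjugated π system of 8 electrons. But 8 = 4(2), which is 4n not 4n+2, so it is not aromatic (cyclooctatetraene) — cyclooctatetraene distorts into a non-planar tub to avoid antiaromaticity.
The 5-membered ring with one N–H has a continuous p-orbital overlap around the ring; 2 ring double bonds (4 π electrons) plus a heteroatom lone pair (2) give 6 π electrons. 6 = 4(1)+2, so it is aromatic (pyrrole).
The fused 6/5-membered bicyclic (with one N–H) is a single π system with 9 sp² atoms and 10 π electrons from ring double bonds plus a heteroatom lone pair. 10 = 4(2)+2, so the system is aromatic and both rings count as aromatic (indole).
The 5-membered ring with one oxygen and one =N– is fully conjugated (every ring atom contributes a p orbital); 2 ring double bonds (4 π electrons) plus a heteroatom lone pair (2) give 6 π electrons. 6 = 4(1)+2, so it is aromatic (oxazole).
6 of the 7 rings are aromatic. Total: 6.

6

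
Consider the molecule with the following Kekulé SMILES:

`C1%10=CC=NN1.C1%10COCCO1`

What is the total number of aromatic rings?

1

The SMILES encodes a five-membered ring with two adjacent nitrogens (one bearing H, one in a double bond) and two double bonds; a six-membered saturated ring with oxygens at positions 1 and 4.
The 5-membered ring with two adjacent nitrogens (one N–H, one =N–) is fully conjugated (every ring atom contributes a p orbital); 2 ring double bonds (4 π electrons) plus a heteroatom lone pair (2) give 6 π electrons. 6 = 4(1)+2, so it is aromatic (pyrazole).
The 6-membered ring with two oxygens (1,4) has only sp³ atoms, so it is not fully conjugated — not aromatic (1,4-dioxane).
1 of the 2 rings is aromatic. Total: 1.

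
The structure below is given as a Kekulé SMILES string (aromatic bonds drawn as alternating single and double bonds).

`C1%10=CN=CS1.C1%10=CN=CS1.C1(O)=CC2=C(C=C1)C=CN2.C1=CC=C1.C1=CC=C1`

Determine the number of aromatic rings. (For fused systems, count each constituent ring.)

The SMILES encodes a five-membered ring with a sulfur at position 1 and a nitrogen at position 3 (in a C=N bond), with two double bonds; a five-membered ring with a sulfur at position 1 and a nitrogen at position 3 (in a C=N bond), with two double bonds; a six-membered carbon ring with three alternating C=C double bonds, fused to a five-membered ring containing one N–H nitrogen and two C=C double bonds; a four-membered carbon ring with two alternating C=C double bonds; a four-membered carbon ring with two alternating C=C double bonds.
The 5-membered ring with one sulfur and one =N– has a continuous p-orbital overlap around the ring; 2 ring double bonds (4 π electrons) plus a heteroatom lone pair (2) give 6 π electrons. Since 6 = 4n+2 (n=1), it is aromatic (thiazole).
The second 5-membered ring with one sulfur and one =N– is fully conjugated (every ring atom contributes a p orbital); 2 ring double bonds (4 π electrons) plus a heteroatom lone pair (2) give 6 π electrons. Since 6 = 4n+2 (n=1), it is aromatic (thiazole).
The fused 6/5-membered bicyclic (with one N–H) is a single π system with 9 sp² atoms and 10 π electrons from ring double bonds plus a heteroatom lone pair. 10 = 4(2)+2, so the system is aromatic and both rings count as aromatic (indole).
The 4-membered ring has only sp² ring atoms; a planar conformation would have a fully conjugated π system of 4 electrons. But 4 = 4(1), which is 4n not 4n+2, so it is not aromatic (cyclobutadiene) — cyclobutadiene is antiaromatic and distorts to a rectangle.
The second 4-membered ring has only sp² ring atoms; a planar conformation would have a fully conjugated π system of 4 electrons. But 4 = 4(1), which is 4n not 4n+2, so it is not aromatic (cyclobutadiene) — cyclobutadiene is antiaromatic and distorts to a rectangle.
4 of the 6 rings are aromatic. Total: 4.

4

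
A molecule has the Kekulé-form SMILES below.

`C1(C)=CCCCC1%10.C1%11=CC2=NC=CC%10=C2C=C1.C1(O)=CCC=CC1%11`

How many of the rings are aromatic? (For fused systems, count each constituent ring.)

2

The SMILES encodes a six-membered carbon ring with one C=C double bond; two fused six-membered rings, each with three alternating double bonds; one ring is all carbon and the other has one ring nitrogen; a six-membered carbon ring with two isolated C=C double bonds and two sp³ carbons.
The 6-membered ring has four sp³ carbons, so it is not fully conjugated — not aromatic (cyclohexene).
The fused 6/6-membered bicyclic (with one nitrogen) is a single π system with 10 sp² atoms and 10 π electrons from ring double bonds. 10 = 4(2)+2, so the system is aromatic and both rings count as aromatic (quinoline).
The second 6-membered ring has two sp³ carbons, so it is not fully conjugated — not aromatic (1,4-cyclohexadiene).
2 of the 4 rings are aromatic. Total: 2.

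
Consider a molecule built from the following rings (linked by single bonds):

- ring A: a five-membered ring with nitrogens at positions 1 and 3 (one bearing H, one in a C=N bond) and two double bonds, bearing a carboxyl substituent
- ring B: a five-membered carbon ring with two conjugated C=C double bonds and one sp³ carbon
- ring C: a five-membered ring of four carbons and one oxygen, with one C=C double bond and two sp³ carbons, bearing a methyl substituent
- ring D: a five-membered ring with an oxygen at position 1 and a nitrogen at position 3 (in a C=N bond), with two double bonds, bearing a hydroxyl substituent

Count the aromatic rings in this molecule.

Ring A is planar and fully conjugated; 2 ring double bonds (4 π electrons) plus a heteroatom lone pair (2) give 6 π electrons. That satisfies 4n+2 with n=1, so ring A is aromatic (imidazole).
Ring B has one sp³ carbon, so it is not fully conjugated — not aromatic (cyclopentadiene).
Ring C has two sp³ carbons, so it is not fully conjugated — not aromatic (2,3-dihydrofuran).
Ring D is fully conjugated (every ring atom contributes a p orbital); 2 ring double bonds (4 π electrons) plus a heteroatom lone pair (2) give 6 π electrons. 6 = 4(1)+2, so ring D is aromatic (oxazole).
Aromatic: A, D. Total: 2.

2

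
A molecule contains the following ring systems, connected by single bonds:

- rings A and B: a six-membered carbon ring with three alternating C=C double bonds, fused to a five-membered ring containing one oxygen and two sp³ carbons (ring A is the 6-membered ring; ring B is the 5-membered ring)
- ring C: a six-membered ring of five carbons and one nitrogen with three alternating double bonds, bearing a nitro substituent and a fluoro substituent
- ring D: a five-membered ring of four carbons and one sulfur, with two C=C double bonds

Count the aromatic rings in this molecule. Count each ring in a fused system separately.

3

Ring A has a continuous p-orbital overlap around the ring; 3 ring double bonds give 6 π electrons. That satisfies 4n+2 with n=1, so ring A is aromatic (benzene ring).
Ring B has two sp³ carbons, so it is not fully conjugated — not aromatic (oxolane ring).
Ring C is fully conjugated (every ring atom contributes a p orbital); 3 ring double bonds give 6 π electrons. That satisfies 4n+2 with n=1, so ring C is aromatic (pyridine).
Ring D has a continuous p-orbital overlap around the ring; 2 ring double bonds (4 π electrons) plus a heteroatom lone pair (2) give 6 π electrons. That satisfies 4n+2 with n=1, so ring D is aromatic (thiophene).
Aromatic: A, C, D. Total: 3.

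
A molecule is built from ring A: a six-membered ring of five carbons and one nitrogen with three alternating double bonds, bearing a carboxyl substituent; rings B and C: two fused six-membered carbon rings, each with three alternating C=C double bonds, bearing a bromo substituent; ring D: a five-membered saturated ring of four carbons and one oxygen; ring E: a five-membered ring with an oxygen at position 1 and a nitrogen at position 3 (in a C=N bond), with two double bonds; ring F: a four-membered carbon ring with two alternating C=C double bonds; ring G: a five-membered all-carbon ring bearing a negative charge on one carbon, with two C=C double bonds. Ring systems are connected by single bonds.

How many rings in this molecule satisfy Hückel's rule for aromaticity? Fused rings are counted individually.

5

Ring A has a continuous p-orbital overlap around the ring; 3 ring double bonds give 6 π electrons. Since 6 = 4n+2 (n=1), ring A is aromatic (pyridine).
Rings B and C form a fused bicyclic system with 10 sp² atoms and 10 π electrons from ring double bonds. 10 = 4(2)+2, so the system is aromatic and both rings count as aromatic (naphthalene).
Ring D has only sp³ atoms, so it is not fully conjugated — not aromatic (tetrahydrofuran).
Ring E is fully conjugated (every ring atom contributes a p orbital); 2 ring double bonds (4 π electrons) plus a heteroatom lone pair (2) give 6 π electrons. Since 6 = 4n+2 (n=1), ring E is aromatic (oxazole).
Ring F has only sp² ring atoms; a planar conformation would have a fully conjugated π system of 4 electrons. But 4 = 4(1), which is 4n not 4n+2, so ring F is not aromatic (cyclobutadiene) — cyclobutadiene is antiaromatic and distorts to a rectangle.
Ring G is planar and fully conjugated; 2 ring double bonds (4 π electrons) plus the carbanion lone pair (2) give 6 π electrons. 6 = 4(1)+2, so ring G is aromatic (cyclopentadienyl anion).
Aromatic: A, B, C, E, G. Total: 5.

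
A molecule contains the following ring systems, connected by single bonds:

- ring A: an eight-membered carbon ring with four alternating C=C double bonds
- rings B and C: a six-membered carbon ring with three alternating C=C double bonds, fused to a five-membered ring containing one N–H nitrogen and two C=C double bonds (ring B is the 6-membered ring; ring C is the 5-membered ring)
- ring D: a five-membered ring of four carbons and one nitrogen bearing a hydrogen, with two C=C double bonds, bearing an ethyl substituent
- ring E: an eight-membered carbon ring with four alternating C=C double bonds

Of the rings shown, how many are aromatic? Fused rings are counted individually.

3

Ring A has only sp² ring atoms; a planar conformation would have a fully conjugated π system of 8 electrons. But 8 = 4(2), which is 4n not 4n+2, so ring A is not aromatic (cyclooctatetraene) — cyclooctatetraene distorts into a non-planar tub to avoid antiaromaticity.
Rings B and C form a fused bicyclic system (with one N–H) with 9 sp² atoms and 10 π electrons from ring double bonds plus a heteroatom lone pair. 10 = 4(2)+2, so the system is aromatic and both rings count as aromatic (indole).
Ring D has a continuous p-orbital overlap around the ring; 2 ring double bonds (4 π electrons) plus a heteroatom lone pair (2) give 6 π electrons. Since 6 = 4n+2 (n=1), ring D is aromatic (pyrrole).
Ring E has only sp² ring atoms; a planar conformation would have a fully conjugated π system of 8 electrons. But 8 = 4(2), which is 4n not 4n+2, so ring E is not aromatic (cyclooctatetraene) — cyclooctatetraene distorts into a non-planar tub to avoid antiaromaticity.
Aromatic: B, C, D. Total: 3.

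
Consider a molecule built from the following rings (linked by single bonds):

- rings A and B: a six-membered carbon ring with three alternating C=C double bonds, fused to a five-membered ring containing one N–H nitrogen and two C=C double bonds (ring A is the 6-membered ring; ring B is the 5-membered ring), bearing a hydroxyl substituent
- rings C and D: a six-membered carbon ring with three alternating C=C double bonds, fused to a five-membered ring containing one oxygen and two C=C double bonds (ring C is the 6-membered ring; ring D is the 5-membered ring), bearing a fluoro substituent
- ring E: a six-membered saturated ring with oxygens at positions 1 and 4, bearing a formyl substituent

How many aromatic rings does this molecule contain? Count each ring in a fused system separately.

Rings A and B form a fused bicyclic system (with one N–H) with 9 sp² atoms and 10 π electrons from ring double bonds plus a heteroatom lone pair. 10 = 4(2)+2, so the system is aromatic and both rings count as aromatic (indole).
Rings C and D form a fused bicyclic system (with one oxygen) with 9 sp² atoms and 10 π electrons from ring double bonds plus a heteroatom lone pair. 10 = 4(2)+2, so the system is aromatic and both rings count as aromatic (benzofuran).
Ring E has only sp³ atoms, so it is not fully conjugated — not aromatic (1,4-dioxane).
Aromatic: A, B, C, D. Total: 4.

4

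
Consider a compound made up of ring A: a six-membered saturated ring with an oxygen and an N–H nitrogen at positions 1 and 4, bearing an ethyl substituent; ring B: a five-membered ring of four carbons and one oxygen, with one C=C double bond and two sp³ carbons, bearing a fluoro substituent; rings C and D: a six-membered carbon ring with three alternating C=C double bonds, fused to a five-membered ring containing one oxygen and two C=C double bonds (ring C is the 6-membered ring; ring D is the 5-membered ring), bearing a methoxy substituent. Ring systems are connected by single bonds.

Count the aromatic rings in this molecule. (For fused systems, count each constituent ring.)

2

Ring A has only sp³ atoms, so it is not fully conjugated — not aromatic (morpholine).
Ring B has two sp³ carbons, so it is not fully conjugated — not aromatic (2,3-dihydrofuran).
Rings C and D form a fused bicyclic system (with one oxygen) with 9 sp² atoms and 10 π electrons from ring double bonds plus a heteroatom lone pair. 10 = 4(2)+2, so the system is aromatic and both rings count as aromatic (benzofuran).
Aromatic: C, D. Total: 2.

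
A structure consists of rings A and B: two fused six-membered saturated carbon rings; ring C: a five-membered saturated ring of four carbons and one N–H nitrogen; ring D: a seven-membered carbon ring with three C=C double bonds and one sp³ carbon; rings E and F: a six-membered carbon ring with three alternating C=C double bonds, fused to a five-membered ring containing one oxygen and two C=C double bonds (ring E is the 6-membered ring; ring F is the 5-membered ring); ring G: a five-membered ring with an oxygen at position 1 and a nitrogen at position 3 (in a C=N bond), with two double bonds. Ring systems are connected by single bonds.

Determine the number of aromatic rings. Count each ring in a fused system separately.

3

Ring A has only sp³ atoms, so it is not fully conjugated — not aromatic (cyclohexane ring).
Ring B has only sp³ atoms, so it is not fully conjugated — not aromatic (cyclohexane ring).
Ring C has only sp³ atoms, so it is not fully conjugated — not aromatic (pyrrolidine).
Ring D has one sp³ carbon, so it is not fully conjugated — not aromatic (cycloheptatriene).
Rings E and F form a fused bicyclic system (with one oxygen) with 9 sp² atoms and 10 π electrons from ring double bonds plus a heteroatom lone pair. 10 = 4(2)+2, so the system is aromatic and both rings count as aromatic (benzofuran).
Ring G is fully conjugated (every ring atom contributes a p orbital); 2 ring double bonds (4 π electrons) plus a heteroatom lone pair (2) give 6 π electrons. Since 6 = 4n+2 (n=1), ring G is aromatic (oxazole).
Aromatic: E, F, G. Total: 3.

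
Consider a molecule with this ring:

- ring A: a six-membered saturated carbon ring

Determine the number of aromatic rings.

0

Ring A has only sp³ atoms, so it is not fully conjugated — not aromatic (cyclohexane).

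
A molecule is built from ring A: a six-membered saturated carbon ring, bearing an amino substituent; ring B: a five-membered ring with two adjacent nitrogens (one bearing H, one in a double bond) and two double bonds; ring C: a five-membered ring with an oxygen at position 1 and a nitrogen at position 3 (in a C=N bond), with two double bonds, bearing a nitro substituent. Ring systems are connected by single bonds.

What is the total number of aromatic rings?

2

Ring A has only sp³ atoms, so it is not fully conjugated — not aromatic (cyclohexane).
Ring B is planar and fully conjugated; 2 ring double bonds (4 π electrons) plus a heteroatom lone pair (2) give 6 π electrons. 6 = 4(1)+2, so ring B is aromatic (pyrazole).
Ring C has a continuous p-orbital overlap around the ring; 2 ring double bonds (4 π electrons) plus a heteroatom lone pair (2) give 6 π electrons. That satisfies 4n+2 with n=1, so ring C is aromatic (oxazole).
Aromatic: B, C. Total: 2.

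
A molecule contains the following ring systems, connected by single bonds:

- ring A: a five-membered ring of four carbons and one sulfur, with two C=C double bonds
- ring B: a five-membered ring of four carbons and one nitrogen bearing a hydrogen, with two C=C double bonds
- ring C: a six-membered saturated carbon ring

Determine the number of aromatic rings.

Ring A is fully conjugated (every ring atom contributes a p orbital); 2 ring double bonds (4 π electrons) plus a heteroatom lone pair (2) give 6 π electrons. 6 = 4(1)+2, so ring A is aromatic (thiophene).
Ring B is planar and fully conjugated; 2 ring double bonds (4 π electrons) plus a heteroatom lone pair (2) give 6 π electrons. That satisfies 4n+2 with n=1, so ring B is aromatic (pyrrole).
Ring C has only sp³ atoms, so it is not fully conjugated — not aromatic (cyclohexane).
Aromatic: A, B. Total: 2.

2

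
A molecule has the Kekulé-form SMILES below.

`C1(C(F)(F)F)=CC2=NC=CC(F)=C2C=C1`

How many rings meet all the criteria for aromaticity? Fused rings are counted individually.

The SMILES encodes two fused six-membered rings, each with three alternating double bonds; one ring is all carbon and the other has one ring nitrogen.
The fused 6/6-membered bicyclic (with one nitrogen) is a single π system with 10 sp² atoms and 10 π electrons from ring double bonds. 10 = 4(2)+2, so the system is aromatic and both rings count as aromatic (quinoline).
2 of the 2 rings are aromatic. Total: 2.

2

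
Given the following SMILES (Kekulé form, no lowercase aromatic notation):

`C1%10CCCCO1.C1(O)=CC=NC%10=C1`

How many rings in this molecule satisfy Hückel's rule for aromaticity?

The SMILES encodes a six-membered saturated ring of five carbons and one oxygen; a six-membered ring of five carbons and one nitrogen with three alternating double bonds.
The 6-membered ring with one oxygen has only sp³ atoms, so it is not fully conjugated — not aromatic (tetrahydropyran).
The 6-membered ring with one nitrogen is fully conjugated (every ring atom contributes a p orbital); 3 ring double bonds give 6 π electrons. 6 = 4(1)+2, so it is aromatic (pyridine).
1 of the 2 rings is aromatic. Total: 1.

1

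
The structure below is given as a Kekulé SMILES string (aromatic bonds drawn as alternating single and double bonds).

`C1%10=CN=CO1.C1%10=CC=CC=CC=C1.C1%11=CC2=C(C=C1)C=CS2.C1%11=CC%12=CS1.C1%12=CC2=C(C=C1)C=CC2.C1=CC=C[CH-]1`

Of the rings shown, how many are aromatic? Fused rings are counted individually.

The SMILES encodes a five-membered ring with an oxygen at position 1 and a nitrogen at position 3 (in a C=N bond), with two double bonds; an eight-membered carbon ring with four alternating C=C double bonds; a six-membered carbon ring with three alternating C=C double bonds, fused to a five-membered ring containing one sulfur and two C=C double bonds; a five-membered ring of four carbons and one sulfur, with two C=C double bonds; a six-membered carbon ring with three alternating C=C double bonds, fused to a five-membered carbon ring containing one C=C double bond and one sp³ carbon; a five-membered all-carbon ring bearing a negative charge on one carbon, with two C=C double bonds.
The 5-membered ring with one oxygen and one =N– is planar and fully conjugated; 2 ring double bonds (4 π electrons) plus a heteroatom lone pair (2) give 6 π electrons. 6 = 4(1)+2, so it is aromatic (oxazole).
The 8-membered ring has only sp² ring atoms; a planar conformation would have a fully conjugated π system of 8 electrons. But 8 = 4(2), which is 4n not 4n+2, so it is not aromatic (cyclooctatetraene) — cyclooctatetraene distorts into a non-planar tub to avoid antiaromaticity.
The fused 6/5-membered bicyclic (with one sulfur) is a single π system with 9 sp² atoms and 10 π electrons from ring double bonds plus a heteroatom lone pair. 10 = 4(2)+2, so the system is aromatic and both rings count as aromatic (benzothiophene).
The 5-membered ring with one sulfur has a continuous p-orbital overlap around the ring; 2 ring double bonds (4 π electrons) plus a heteroatom lone pair (2) give 6 π electrons. That satisfies 4n+2 with n=1, so it is aromatic (thiophene).
The 6-membered ring has a continuous p-orbital overlap around the ring; 3 ring double bonds give 6 π electrons. That satisfies 4n+2 with n=1, so it is aromatic (benzene ring).
The 5-membered ring has one sp³ carbon, so it is not fully conjugated — not aromatic (cyclopentene ring).
The second 5-membered ring is fully conjugated (every ring atom contributes a p orbital); 2 ring double bonds (4 π electrons) plus the carbanion lone pair (2) give 6 π electrons. Since 6 = 4n+2 (n=1), it is aromatic (cyclopentadienyl anion).
6 of the 8 rings are aromatic. Total: 6.

6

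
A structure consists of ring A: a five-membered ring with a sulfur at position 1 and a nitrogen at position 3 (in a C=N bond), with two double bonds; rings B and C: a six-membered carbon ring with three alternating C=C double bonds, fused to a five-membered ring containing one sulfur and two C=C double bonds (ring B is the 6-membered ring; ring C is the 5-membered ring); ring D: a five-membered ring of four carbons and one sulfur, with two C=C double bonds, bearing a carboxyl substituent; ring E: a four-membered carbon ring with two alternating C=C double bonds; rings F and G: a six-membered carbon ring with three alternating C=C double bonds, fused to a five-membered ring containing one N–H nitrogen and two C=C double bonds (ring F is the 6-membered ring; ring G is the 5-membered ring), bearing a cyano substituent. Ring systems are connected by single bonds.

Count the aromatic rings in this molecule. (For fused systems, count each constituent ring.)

Ring A is planar and fully conjugated; 2 ring double bonds (4 π electrons) plus a heteroatom lone pair (2) give 6 π electrons. That satisfies 4n+2 with n=1, so ring A is aromatic (thiazole).
Rings B and C form a fused bicyclic system (with one sulfur) with 9 sp² atoms and 10 π electrons from ring double bonds plus a heteroatom lone pair. 10 = 4(2)+2, so the system is aromatic and both rings count as aromatic (benzothiophene).
Ring D is fully conjugated (every ring atom contributes a p orbital); 2 ring double bonds (4 π electrons) plus a heteroatom lone pair (2) give 6 π electrons. That satisfies 4n+2 with n=1, so ring D is aromatic (thiophene).
Ring E has only sp² ring atoms; a planar conformation would have a fully conjugated π system of 4 electrons. But 4 = 4(1), which is 4n not 4n+2, so ring E is not aromatic (cyclobutadiene) — cyclobutadiene is antiaromatic and distorts to a rectangle.
Rings F and G form a fused bicyclic system (with one N–H) with 9 sp² atoms and 10 π electrons from ring double bonds plus a heteroatom lone pair. 10 = 4(2)+2, so the system is aromatic and both rings count as aromatic (indole).
Aromatic: A, B, C, D, F, G. Total: 6.

6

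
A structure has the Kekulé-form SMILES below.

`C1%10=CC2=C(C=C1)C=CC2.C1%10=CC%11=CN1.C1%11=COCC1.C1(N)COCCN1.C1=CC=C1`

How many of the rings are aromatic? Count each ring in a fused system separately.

The SMILES encodes a six-membered carbon ring with three alternating C=C double bonds, fused to a five-membered carbon ring containing one C=C double bond and one sp³ carbon; a five-membered ring of four carbons and one nitrogen bearing a hydrogen, with two C=C double bonds; a five-membered ring of four carbons and one oxygen, with one C=C double bond and two sp³ carbons; a six-membered saturated ring with an oxygen and an N–H nitrogen at positions 1 and 4; a four-membered carbon ring with two alternating C=C double bonds.
The 6-membered ring is fully conjugated (every ring atom contributes a p orbital); 3 ring double bonds give 6 π electrons. That satisfies 4n+2 with n=1, so it is aromatic (benzene ring).
The 5-membered ring has one sp³ carbon, so it is not fully conjugated — not aromatic (cyclopentene ring).
The 5-membered ring with one N–H has a continuous p-orbital overlap around the ring; 2 ring double bonds (4 π electrons) plus a heteroatom lone pair (2) give 6 π electrons. 6 = 4(1)+2, so it is aromatic (pyrrole).
The 5-membered ring with one oxygen has two sp³ carbons, so it is not fully conjugated — not aromatic (2,3-dihydrofuran).
The 6-membered ring with one oxygen and one N–H (1,4) has only sp³ atoms, so it is not fully conjugated — not aromatic (morpholine).
The 4-membered ring has only sp² ring atoms; a planar conformation would have a fully conjugated π system of 4 electrons. But 4 = 4(1), which is 4n not 4n+2, so it is not aromatic (cyclobutadiene) — cyclobutadiene is antiaromatic and distorts to a rectangle.
2 of the 6 rings are aromatic. Total: 2.

2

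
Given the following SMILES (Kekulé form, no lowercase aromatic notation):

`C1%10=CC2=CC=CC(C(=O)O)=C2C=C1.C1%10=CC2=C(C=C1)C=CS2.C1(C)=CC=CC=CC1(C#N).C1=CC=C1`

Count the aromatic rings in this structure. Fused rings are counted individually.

4

The SMILES encodes two fused six-membered carbon rings, each with three alternating C=C double bonds; a six-membered carbon ring with three alternating C=C double bonds, fused to a five-membered ring containing one sulfur and two C=C double bonds; a seven-membered carbon ring with three C=C double bonds and one sp³ carbon; a four-membered carbon ring with two alternating C=C double bonds.
The fused 6/6-membered bicyclic is a single π system with 10 sp² atoms and 10 π electrons from ring double bonds. 10 = 4(2)+2, so the system is aromatic and both rings count as aromatic (naphthalene).
The fused 6/5-membered bicyclic (with one sulfur) is a single π system with 9 sp² atoms and 10 π electrons from ring double bonds plus a heteroatom lone pair. 10 = 4(2)+2, so the system is aromatic and both rings count as aromatic (benzothiophene).
The 7-membered ring has one sp³ carbon, so it is not fully conjugated — not aromatic (cycloheptatriene).
The 4-membered ring has only sp² ring atoms; a planar conformation would have a fully conjugated π system of 4 electrons. But 4 = 4(1), which is 4n not 4n+2, so it is not aromatic (cyclobutadiene) — cyclobutadiene is antiaromatic and distorts to a rectangle.
4 of the 6 rings are aromatic. Total: 4.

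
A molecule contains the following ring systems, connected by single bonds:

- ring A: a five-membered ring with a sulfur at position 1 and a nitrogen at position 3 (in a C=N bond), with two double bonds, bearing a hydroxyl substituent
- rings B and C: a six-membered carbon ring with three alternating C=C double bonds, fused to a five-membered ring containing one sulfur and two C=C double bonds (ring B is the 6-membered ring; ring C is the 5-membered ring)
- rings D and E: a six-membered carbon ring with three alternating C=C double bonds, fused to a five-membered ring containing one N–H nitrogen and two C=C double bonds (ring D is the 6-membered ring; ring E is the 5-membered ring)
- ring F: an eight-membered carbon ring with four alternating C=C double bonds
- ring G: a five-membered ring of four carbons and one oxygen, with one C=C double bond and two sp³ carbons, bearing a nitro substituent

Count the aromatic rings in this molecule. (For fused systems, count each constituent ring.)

Ring A has a continuous p-orbital overlap around the ring; 2 ring double bonds (4 π electrons) plus a heteroatom lone pair (2) give 6 π electrons. Since 6 = 4n+2 (n=1), ring A is aromatic (thiazole).
Rings B and C form a fused bicyclic system (with one sulfur) with 9 sp² atoms and 10 π electrons from ring double bonds plus a heteroatom lone pair. 10 = 4(2)+2, so the system is aromatic and both rings count as aromatic (benzothiophene).
Rings D and E form a fused bicyclic system (with one N–H) with 9 sp² atoms and 10 π electrons from ring double bonds plus a heteroatom lone pair. 10 = 4(2)+2, so the system is aromatic and both rings count as aromatic (indole).
Ring F has only sp² ring atoms; a planar conformation would have a fully conjugated π system of 8 electrons. But 8 = 4(2), which is 4n not 4n+2, so ring F is not aromatic (cyclooctatetraene) — cyclooctatetraene distorts into a non-planar tub to avoid antiaromaticity.
Ring G has two sp³ carbons, so it is not fully conjugated — not aromatic (2,3-dihydrofuran).
Aromatic: A, B, C, D, E. Total: 5.

5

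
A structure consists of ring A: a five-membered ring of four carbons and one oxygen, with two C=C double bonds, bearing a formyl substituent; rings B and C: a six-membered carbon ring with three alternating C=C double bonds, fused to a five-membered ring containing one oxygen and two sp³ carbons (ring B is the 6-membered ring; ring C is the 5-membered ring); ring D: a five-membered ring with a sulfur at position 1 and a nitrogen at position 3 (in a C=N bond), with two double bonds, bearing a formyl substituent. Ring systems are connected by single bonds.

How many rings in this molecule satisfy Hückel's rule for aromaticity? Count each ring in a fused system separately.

3

Ring A is fully conjugated (every ring atom contributes a p orbital); 2 ring double bonds (4 π electrons) plus a heteroatom lone pair (2) give 6 π electrons. That satisfies 4n+2 with n=1, so ring A is aromatic (furan).
Ring B is planar and fully conjugated; 3 ring double bonds give 6 π electrons. 6 = 4(1)+2, so ring B is aromatic (benzene ring).
Ring C has two sp³ carbons, so it is not fully conjugated — not aromatic (oxolane ring).
Ring D is planar and fully conjugated; 2 ring double bonds (4 π electrons) plus a heteroatom lone pair (2) give 6 π electrons. 6 = 4(1)+2, so ring D is aromatic (thiazole).
Aromatic: A, B, D. Total: 3.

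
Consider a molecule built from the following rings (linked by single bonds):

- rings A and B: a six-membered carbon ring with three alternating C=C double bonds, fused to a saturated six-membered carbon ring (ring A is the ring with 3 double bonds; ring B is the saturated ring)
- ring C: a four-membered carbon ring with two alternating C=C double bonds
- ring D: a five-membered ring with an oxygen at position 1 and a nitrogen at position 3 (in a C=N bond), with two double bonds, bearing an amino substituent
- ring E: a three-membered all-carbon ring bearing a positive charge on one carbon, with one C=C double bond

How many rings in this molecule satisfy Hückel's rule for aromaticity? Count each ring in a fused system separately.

3

Ring A is fully conjugated (every ring atom contributes a p orbital); 3 ring double bonds give 6 π electrons. Since 6 = 4n+2 (n=1), ring A is aromatic (benzene ring).
Ring B has four sp³ carbons, so it is not fully conjugated — not aromatic (cyclohexane ring).
Ring C has only sp² ring atoms; a planar conformation would have a fully conjugated π system of 4 electrons. But 4 = 4(1), which is 4n not 4n+2, so ring C is not aromatic (cyclobutadiene) — cyclobutadiene is antiaromatic and distorts to a rectangle.
Ring D is fully conjugated (every ring atom contributes a p orbital); 2 ring double bonds (4 π electrons) plus a heteroatom lone pair (2) give 6 π electrons. That satisfies 4n+2 with n=1, so ring D is aromatic (oxazole).
Ring E is fully conjugated (every ring atom contributes a p orbital); 1 ring double bond (2 π electrons) plus the carbocation's empty p orbital (0, but keeps the ring conjugated) give 2 π electrons. Since 2 = 4n+2 (n=0), ring E is aromatic (cyclopropenyl cation).
Aromatic: A, D, E. Total: 3.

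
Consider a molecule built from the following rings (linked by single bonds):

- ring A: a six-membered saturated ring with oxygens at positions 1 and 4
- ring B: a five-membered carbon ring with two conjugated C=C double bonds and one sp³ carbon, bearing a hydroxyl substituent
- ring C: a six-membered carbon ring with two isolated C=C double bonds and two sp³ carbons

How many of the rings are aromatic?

0

Ring A has only sp³ atoms, so it is not fully conjugated — not aromatic (1,4-dioxane).
Ring B has one sp³ carbon, so it is not fully conjugated — not aromatic (cyclopentadiene).
Ring C has two sp³ carbons, so it is not fully conjugated — not aromatic (1,4-cyclohexadiene).
No ring is aromatic. Total: 0.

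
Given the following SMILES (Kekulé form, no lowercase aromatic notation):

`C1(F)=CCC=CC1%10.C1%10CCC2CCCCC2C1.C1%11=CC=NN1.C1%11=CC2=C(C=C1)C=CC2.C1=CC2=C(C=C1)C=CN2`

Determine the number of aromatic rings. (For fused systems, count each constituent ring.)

4

The SMILES encodes a six-membered carbon ring with two isolated C=C double bonds and two sp³ carbons; two fused six-membered saturated carbon rings; a five-membered ring with two adjacent nitrogens (one bearing H, one in a double bond) and two double bonds; a six-membered carbon ring with three alternating C=C double bonds, fused to a five-membered carbon ring containing one C=C double bond and one sp³ carbon; a six-membered carbon ring with three alternating C=C double bonds, fused to a five-membered ring containing one N–H nitrogen and two C=C double bonds.
The 6-membered ring has two sp³ carbons, so it is not fully conjugated — not aromatic (1,4-cyclohexadiene).
The second 6-membered ring has only sp³ atoms, so it is not fully conjugated — not aromatic (cyclohexane ring).
The third 6-membered ring has only sp³ atoms, so it is not fully conjugated — not aromatic (cyclohexane ring).
The 5-membered ring with two adjacent nitrogens (one N–H, one =N–) is planar and fully conjugated; 2 ring double bonds (4 π electrons) plus a heteroatom lone pair (2) give 6 π electrons. That satisfies 4n+2 with n=1, so it is aromatic (pyrazole).
The fourth 6-membered ring has a continuous p-orbital overlap around the ring; 3 ring double bonds give 6 π electrons. Since 6 = 4n+2 (n=1), it is aromatic (benzene ring).
The 5-membered ring has one sp³ carbon, so it is not fully conjugated — not aromatic (cyclopentene ring).
The fused 6/5-membered bicyclic (with one N–H) is a single π system with 9 sp² atoms and 10 π electrons from ring double bonds plus a heteroatom lone pair. 10 = 4(2)+2, so the system is aromatic and both rings count as aromatic (indole).
4 of the 8 rings are aromatic. Total: 4.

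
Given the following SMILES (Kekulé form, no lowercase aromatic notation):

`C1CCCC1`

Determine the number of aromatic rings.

0

The SMILES encodes a five-membered saturated carbon ring.
The 5-membered ring has only sp³ atoms, so it is not fully conjugated — not aromatic (cyclopentane).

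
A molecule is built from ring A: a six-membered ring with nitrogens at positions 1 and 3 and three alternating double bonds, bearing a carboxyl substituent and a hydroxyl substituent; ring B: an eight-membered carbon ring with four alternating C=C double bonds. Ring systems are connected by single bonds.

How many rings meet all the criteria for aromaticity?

Ring A is fully conjugated (every ring atom contributes a p orbital); 3 ring double bonds give 6 π electrons. Since 6 = 4n+2 (n=1), ring A is aromatic (pyrimidine).
Ring B has only sp² ring atoms; a planar conformation would have a fully conjugated π system of 8 electrons. But 8 = 4(2), which is 4n not 4n+2, so ring B is not aromatic (cyclooctatetraene) — cyclooctatetraene distorts into a non-planar tub to avoid antiaromaticity.
Aromatic: A. Total: 1.

1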